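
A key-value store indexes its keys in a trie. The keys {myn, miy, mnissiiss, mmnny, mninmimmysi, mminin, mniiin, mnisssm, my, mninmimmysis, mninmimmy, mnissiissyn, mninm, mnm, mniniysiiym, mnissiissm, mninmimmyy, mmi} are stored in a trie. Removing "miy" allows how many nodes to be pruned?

2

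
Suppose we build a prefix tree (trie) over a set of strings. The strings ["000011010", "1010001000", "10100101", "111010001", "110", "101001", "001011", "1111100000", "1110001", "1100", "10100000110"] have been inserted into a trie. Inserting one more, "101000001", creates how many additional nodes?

0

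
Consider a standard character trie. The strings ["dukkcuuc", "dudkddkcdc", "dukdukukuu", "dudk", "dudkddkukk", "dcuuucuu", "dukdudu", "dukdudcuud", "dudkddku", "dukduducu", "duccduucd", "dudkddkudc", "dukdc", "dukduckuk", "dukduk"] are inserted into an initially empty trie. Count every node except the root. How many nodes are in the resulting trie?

Trace insertions, counting only characters that open a new branch:
  "dukkcuuc" → 8 new (d, u, k, k, c, u, u, c)
  "dudkddkcdc" → prefix "du" already present; 8 new (d, k, d, d, k, c, d, c)
  "dukdukukuu" → prefix "duk" already present; 7 new (d, u, k, u, k, u, u)
  "dudk" → prefix "dudk" already present; 0 new (none)
  "dudkddkukk" → prefix "dudkddk" already present; 3 new (u, k, k)
  "dcuuucuu" → prefix "d" already present; 7 new (c, u, u, u, c, u, u)
  "dukdudu" → prefix "dukdu" already present; 2 new (d, u)
  "dukdudcuud" → prefix "dukdud" already present; 4 new (c, u, u, d)
  "dudkddku" → prefix "dudkddku" already present; 0 new (none)
  "dukduducu" → prefix "dukdudu" already present; 2 new (c, u)
  "duccduucd" → prefix "du" already present; 7 new (c, c, d, u, u, c, d)
  "dudkddkudc" → prefix "dudkddku" already present; 2 new (d, c)
  "dukdc" → prefix "dukd" already present; 1 new (c)
  "dukduckuk" → prefix "dukdu" already present; 4 new (c, k, u, k)
  "dukduk" → prefix "dukduk" already present; 0 new (none)
Total nodes = 8 + 8 + 7 + 0 + 3 + 7 + 2 + 4 + 0 + 2 + 7 + 2 + 1 + 4 + 0 = 55

55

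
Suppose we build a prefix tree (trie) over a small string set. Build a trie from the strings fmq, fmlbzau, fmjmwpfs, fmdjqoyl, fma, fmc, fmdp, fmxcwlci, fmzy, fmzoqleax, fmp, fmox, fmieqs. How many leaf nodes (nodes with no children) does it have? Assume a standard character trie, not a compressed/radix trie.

Leaves are exactly the stored words that no other stored word extends.
Those words: "fma", "fmc", "fmdjqoyl", "fmdp", "fmieqs", "fmjmwpfs", "fmlbzau", "fmox", "fmp", "fmq", "fmxcwlci", "fmzoqleax", "fmzy"
Leaf count: 13

13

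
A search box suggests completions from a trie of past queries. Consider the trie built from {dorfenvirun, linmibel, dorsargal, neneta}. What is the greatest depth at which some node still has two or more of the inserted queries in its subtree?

3

Equivalently: take the maximum, over all pairs, of their longest common prefix length.
"dorfenvirun" and "dorsargal" agree on "dor" (3 characters) before diverging; nothing deeper is shared.
Longest shared-prefix length: 3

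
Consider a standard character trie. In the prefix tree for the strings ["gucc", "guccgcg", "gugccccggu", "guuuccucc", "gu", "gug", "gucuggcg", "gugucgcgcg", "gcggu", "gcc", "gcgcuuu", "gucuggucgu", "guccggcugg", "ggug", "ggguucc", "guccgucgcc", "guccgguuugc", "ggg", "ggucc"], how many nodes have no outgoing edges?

Leaves are exactly the stored words that no other stored word extends.
Those words: "gcc", "gcgcuuu", "gcggu", "ggguucc", "ggucc", "ggug", "guccgcg", "guccggcugg", "guccgguuugc", "guccgucgcc", "gucuggcg", "gucuggucgu", "gugccccggu", "gugucgcgcg", "guuuccucc"
Leaf count: 15

15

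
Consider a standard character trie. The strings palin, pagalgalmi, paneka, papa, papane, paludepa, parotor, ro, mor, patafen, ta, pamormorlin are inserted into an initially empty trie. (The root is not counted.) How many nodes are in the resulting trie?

52

Insert word by word; a character creates a node only if that edge doesn't already exist:
  "palin" → 5 new (p, a, l, i, n)
  "pagalgalmi" → prefix "pa" already present; 8 new (g, a, l, g, a, l, m, i)
  "paneka" → prefix "pa" already present; 4 new (n, e, k, a)
  "papa" → prefix "pa" already present; 2 new (p, a)
  "papane" → prefix "papa" already present; 2 new (n, e)
  "paludepa" → prefix "pal" already present; 5 new (u, d, e, p, a)
  "parotor" → prefix "pa" already present; 5 new (r, o, t, o, r)
  "ro" → 2 new (r, o)
  "mor" → 3 new (m, o, r)
  "patafen" → prefix "pa" already present; 5 new (t, a, f, e, n)
  "ta" → 2 new (t, a)
  "pamormorlin" → prefix "pa" already present; 9 new (m, o, r, m, o, r, l, i, n)
Total nodes = 5 + 8 + 4 + 2 + 2 + 5 + 5 + 2 + 3 + 5 + 2 + 9 = 52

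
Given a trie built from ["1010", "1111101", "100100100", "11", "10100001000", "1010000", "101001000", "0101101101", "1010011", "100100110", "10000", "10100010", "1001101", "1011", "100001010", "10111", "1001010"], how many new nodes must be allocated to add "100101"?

0

Every character of "100101" already lies on an existing path (it is a prefix of some stored word).
No new nodes are needed: 0.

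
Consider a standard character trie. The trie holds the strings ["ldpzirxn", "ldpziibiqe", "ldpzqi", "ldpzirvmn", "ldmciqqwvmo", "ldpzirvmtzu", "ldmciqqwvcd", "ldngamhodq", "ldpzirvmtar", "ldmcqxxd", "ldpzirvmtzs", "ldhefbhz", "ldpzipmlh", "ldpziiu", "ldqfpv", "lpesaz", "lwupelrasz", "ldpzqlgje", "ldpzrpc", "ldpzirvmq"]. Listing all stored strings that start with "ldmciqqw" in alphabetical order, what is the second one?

Filter for "ldmciqqw…" and sort: "ldmciqqwvcd", "ldmciqqwvmo"
Position 2: ldmciqqwvmo

ldmciqqwvmo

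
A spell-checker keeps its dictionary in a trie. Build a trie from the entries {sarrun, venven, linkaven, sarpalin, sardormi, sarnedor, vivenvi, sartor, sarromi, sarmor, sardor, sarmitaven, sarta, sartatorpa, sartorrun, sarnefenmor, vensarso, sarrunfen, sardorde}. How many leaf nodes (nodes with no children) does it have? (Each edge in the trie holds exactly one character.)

15

Leaves are exactly the stored words that no other stored word extends.
Those words: "linkaven", "sardorde", "sardormi", "sarmitaven", "sarmor", "sarnedor", "sarnefenmor", "sarpalin", "sarromi", "sarrunfen", "sartatorpa", "sartorrun", "vensarso", "venven", "vivenvi"
Leaf count: 15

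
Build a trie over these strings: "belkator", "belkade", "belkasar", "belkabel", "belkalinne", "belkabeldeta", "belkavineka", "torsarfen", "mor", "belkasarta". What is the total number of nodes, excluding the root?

45

Count nodes per top-level branch (shared prefixes stored once):
  'b'-branch (belkabel, belkabeldeta, belkade, belkalinne, belkasar, belkasarta, belkator, belkavineka): 33 nodes
  'm'-branch (mor): 3 nodes
  't'-branch (torsarfen): 9 nodes
Sum: 45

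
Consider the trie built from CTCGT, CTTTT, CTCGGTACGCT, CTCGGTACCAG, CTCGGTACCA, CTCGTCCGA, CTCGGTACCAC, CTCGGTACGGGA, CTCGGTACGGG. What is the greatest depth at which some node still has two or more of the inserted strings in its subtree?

The deepest shared node is where two words last agree before diverging.
"CTCGGTACGGG" and "CTCGGTACGGGA" agree on "CTCGGTACGGG" (11 characters) before diverging; nothing deeper is shared.
Longest shared-prefix length: 11

11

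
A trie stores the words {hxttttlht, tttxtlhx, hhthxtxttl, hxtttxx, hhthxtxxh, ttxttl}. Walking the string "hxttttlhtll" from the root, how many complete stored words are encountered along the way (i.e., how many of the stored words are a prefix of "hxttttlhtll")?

1

Walk "hxttttlhtll" from the root; an end-of-word marker is hit whenever a stored word is a prefix of "hxttttlhtll".
Prefixes of the query that are stored words: "hxttttlht"
Count: 1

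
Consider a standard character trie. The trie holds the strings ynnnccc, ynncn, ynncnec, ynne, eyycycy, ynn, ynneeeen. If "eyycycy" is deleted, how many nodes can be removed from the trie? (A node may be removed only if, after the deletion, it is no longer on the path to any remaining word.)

7

A node on "eyycycy"'s path can go only if nothing else ends at it or branches off below it.
No other word shares any prefix with "eyycycy", so all 7 of its nodes go.
Nodes removed: 7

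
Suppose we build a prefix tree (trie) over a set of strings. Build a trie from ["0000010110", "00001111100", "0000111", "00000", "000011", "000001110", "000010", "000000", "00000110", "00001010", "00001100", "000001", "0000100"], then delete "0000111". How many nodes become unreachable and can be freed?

0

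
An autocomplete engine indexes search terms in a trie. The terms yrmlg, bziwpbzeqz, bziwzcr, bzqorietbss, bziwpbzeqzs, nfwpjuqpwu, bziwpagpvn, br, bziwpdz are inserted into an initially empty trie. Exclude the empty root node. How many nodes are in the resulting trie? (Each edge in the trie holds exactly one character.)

For each word, the new-node count is its length minus the longest prefix already in the trie:
  "yrmlg" → 5 new (y, r, m, l, g)
  "bziwpbzeqz" → 10 new (b, z, i, w, p, b, z, e, q, z)
  "bziwzcr" → prefix "bziw" already present; 3 new (z, c, r)
  "bzqorietbss" → prefix "bz" already present; 9 new (q, o, r, i, e, t, b, s, s)
  "bziwpbzeqzs" → prefix "bziwpbzeqz" already present; 1 new (s)
  "nfwpjuqpwu" → 10 new (n, f, w, p, j, u, q, p, w, u)
  "bziwpagpvn" → prefix "bziwp" already present; 5 new (a, g, p, v, n)
  "br" → prefix "b" already present; 1 new (r)
  "bziwpdz" → prefix "bziwp" already present; 2 new (d, z)
Total nodes = 5 + 10 + 3 + 9 + 1 + 10 + 5 + 1 + 2 = 46

46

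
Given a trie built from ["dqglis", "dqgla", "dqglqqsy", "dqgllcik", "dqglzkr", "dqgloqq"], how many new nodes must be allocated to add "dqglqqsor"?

Walking "dqglqqsor" from the root, the first 7 characters ("dqglqqs") follow existing edges; "o" is the first miss.
So 9 − 7 = 2 new nodes.

2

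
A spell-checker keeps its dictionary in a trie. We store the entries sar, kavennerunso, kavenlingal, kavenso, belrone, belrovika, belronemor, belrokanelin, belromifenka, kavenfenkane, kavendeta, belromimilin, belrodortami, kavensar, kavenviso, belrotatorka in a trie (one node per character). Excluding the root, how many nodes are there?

87

Trace insertions, counting only characters that open a new branch:
  "sar" → 3 new (s, a, r)
  "kavennerunso" → 12 new (k, a, v, e, n, n, e, r, u, n, s, o)
  "kavenlingal" → prefix "kaven" already present; 6 new (l, i, n, g, a, l)
  "kavenso" → prefix "kaven" already present; 2 new (s, o)
  "belrone" → 7 new (b, e, l, r, o, n, e)
  "belrovika" → prefix "belro" already present; 4 new (v, i, k, a)
  "belronemor" → prefix "belrone" already present; 3 new (m, o, r)
  "belrokanelin" → prefix "belro" already present; 7 new (k, a, n, e, l, i, n)
  "belromifenka" → prefix "belro" already present; 7 new (m, i, f, e, n, k, a)
  "kavenfenkane" → prefix "kaven" already present; 7 new (f, e, n, k, a, n, e)
  "kavendeta" → prefix "kaven" already present; 4 new (d, e, t, a)
  "belromimilin" → prefix "belromi" already present; 5 new (m, i, l, i, n)
  "belrodortami" → prefix "belro" already present; 7 new (d, o, r, t, a, m, i)
  "kavensar" → prefix "kavens" already present; 2 new (a, r)
  "kavenviso" → prefix "kaven" already present; 4 new (v, i, s, o)
  "belrotatorka" → prefix "belro" already present; 7 new (t, a, t, o, r, k, a)
Total nodes = 3 + 12 + 6 + 2 + 7 + 4 + 3 + 7 + 7 + 7 + 4 + 5 + 7 + 2 + 4 + 7 = 87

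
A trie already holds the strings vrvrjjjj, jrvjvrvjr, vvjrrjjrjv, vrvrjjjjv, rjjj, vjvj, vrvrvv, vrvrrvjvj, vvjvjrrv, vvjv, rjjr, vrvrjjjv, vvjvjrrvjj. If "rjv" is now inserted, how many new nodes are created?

1

The longest prefix of "rjv" already in the trie is "rj" (length 2).
New nodes needed: |"rjv"| − 2 = 3 − 2 = 1.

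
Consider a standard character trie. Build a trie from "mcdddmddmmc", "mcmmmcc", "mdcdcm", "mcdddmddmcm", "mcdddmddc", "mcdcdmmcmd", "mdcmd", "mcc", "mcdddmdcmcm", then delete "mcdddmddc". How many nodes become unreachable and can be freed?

1

Walk "mcdddmddc" from the leaf back toward the root, removing each node that no remaining word uses.
The suffix "c" (1 node) is used only by "mcdddmddc"; the node for "mcdddmdd" still has the child "m", so pruning stops there.
Nodes removed: 1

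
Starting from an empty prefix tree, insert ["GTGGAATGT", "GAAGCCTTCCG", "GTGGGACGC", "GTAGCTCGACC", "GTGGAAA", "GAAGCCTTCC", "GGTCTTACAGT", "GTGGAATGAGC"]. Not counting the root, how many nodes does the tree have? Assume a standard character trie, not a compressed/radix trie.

For each word, the new-node count is its length minus the longest prefix already in the trie:
  "GTGGAATGT" → 9 new (G, T, G, G, A, A, T, G, T)
  "GAAGCCTTCCG" → prefix "G" already present; 10 new (A, A, G, C, C, T, T, C, C, G)
  "GTGGGACGC" → prefix "GTGG" already present; 5 new (G, A, C, G, C)
  "GTAGCTCGACC" → prefix "GT" already present; 9 new (A, G, C, T, C, G, A, C, C)
  "GTGGAAA" → prefix "GTGGAA" already present; 1 new (A)
  "GAAGCCTTCC" → prefix "GAAGCCTTCC" already present; 0 new (none)
  "GGTCTTACAGT" → prefix "G" already present; 10 new (G, T, C, T, T, A, C, A, G, T)
  "GTGGAATGAGC" → prefix "GTGGAATG" already present; 3 new (A, G, C)
Total nodes = 9 + 10 + 5 + 9 + 1 + 0 + 10 + 3 = 47

47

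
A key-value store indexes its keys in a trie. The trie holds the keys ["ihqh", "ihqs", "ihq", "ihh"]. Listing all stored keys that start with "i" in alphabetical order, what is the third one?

ihqh

Filter for "i…" and sort: "ihh", "ihq", "ihqh", "ihqs"
The 3rd is ihqh.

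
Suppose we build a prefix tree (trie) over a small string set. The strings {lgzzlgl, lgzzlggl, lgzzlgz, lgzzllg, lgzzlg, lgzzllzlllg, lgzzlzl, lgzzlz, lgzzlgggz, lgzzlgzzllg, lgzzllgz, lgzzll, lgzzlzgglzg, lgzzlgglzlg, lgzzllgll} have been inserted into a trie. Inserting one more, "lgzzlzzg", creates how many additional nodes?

2

"lgzzlz" is already a path in the trie; the remaining "zg" must be added.
So 8 − 6 = 2 new nodes.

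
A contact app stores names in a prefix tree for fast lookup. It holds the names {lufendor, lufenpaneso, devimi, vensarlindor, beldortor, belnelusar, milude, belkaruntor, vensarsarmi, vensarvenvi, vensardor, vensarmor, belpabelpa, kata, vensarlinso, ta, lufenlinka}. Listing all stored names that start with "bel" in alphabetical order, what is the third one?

belnelusar

Filter for "bel…" and sort: "beldortor", "belkaruntor", "belnelusar", "belpabelpa"
The 3rd is belnelusar.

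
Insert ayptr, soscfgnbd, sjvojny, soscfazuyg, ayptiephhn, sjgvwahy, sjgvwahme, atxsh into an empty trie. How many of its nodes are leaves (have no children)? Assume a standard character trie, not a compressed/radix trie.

Leaves are exactly the stored words that no other stored word extends.
Those words: "atxsh", "ayptiephhn", "ayptr", "sjgvwahme", "sjgvwahy", "sjvojny", "soscfazuyg", "soscfgnbd"
Leaf count: 8

8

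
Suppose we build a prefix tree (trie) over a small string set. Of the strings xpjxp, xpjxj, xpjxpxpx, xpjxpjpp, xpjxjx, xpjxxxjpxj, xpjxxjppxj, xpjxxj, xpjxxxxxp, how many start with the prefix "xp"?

9

Walk to "xp"; the words in its subtree are exactly those with that prefix.
Matches: "xpjxj", "xpjxjx", "xpjxp", "xpjxpjpp", "xpjxpxpx", "xpjxxj", "xpjxxjppxj", "xpjxxxjpxj", "xpjxxxxxp"
Count: 9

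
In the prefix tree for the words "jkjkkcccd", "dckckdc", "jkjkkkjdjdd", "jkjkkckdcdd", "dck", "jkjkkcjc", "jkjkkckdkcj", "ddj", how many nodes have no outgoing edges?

A leaf is a node with no children — equivalently, the end of a word that is not a proper prefix of any other stored word.
Those words: "dckckdc", "ddj", "jkjkkcccd", "jkjkkcjc", "jkjkkckdcdd", "jkjkkckdkcj", "jkjkkkjdjdd"
Leaf count: 7

7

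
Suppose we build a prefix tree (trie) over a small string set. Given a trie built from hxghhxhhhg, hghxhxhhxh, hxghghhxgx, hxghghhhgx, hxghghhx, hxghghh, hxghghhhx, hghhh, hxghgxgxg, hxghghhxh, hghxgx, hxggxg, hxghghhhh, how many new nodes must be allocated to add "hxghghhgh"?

"hxghghh" is already a path in the trie; the remaining "gh" must be added.
So 9 − 7 = 2 new nodes.

2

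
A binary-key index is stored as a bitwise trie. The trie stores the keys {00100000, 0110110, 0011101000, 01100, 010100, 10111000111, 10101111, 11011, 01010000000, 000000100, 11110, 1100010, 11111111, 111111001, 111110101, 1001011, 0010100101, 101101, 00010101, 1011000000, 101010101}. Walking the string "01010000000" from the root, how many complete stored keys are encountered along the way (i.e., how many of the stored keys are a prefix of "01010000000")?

2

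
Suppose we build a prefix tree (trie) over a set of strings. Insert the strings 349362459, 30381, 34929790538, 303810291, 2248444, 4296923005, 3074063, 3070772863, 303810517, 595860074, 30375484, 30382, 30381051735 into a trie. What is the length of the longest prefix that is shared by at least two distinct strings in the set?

The deepest shared node is where two words last agree before diverging.
e.g. "303810517" and "30381051735" share the prefix "303810517" of length 9; no pair shares a longer one.
Longest shared-prefix length: 9

9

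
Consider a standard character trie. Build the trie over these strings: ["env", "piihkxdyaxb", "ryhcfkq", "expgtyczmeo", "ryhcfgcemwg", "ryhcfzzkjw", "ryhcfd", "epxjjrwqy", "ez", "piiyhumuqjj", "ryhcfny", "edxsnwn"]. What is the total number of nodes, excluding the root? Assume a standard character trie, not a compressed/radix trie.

68

For each word, the new-node count is its length minus the longest prefix already in the trie:
  "env" → 3 new (e, n, v)
  "piihkxdyaxb" → 11 new (p, i, i, h, k, x, d, y, a, x, b)
  "ryhcfkq" → 7 new (r, y, h, c, f, k, q)
  "expgtyczmeo" → prefix "e" already present; 10 new (x, p, g, t, y, c, z, m, e, o)
  "ryhcfgcemwg" → prefix "ryhcf" already present; 6 new (g, c, e, m, w, g)
  "ryhcfzzkjw" → prefix "ryhcf" already present; 5 new (z, z, k, j, w)
  "ryhcfd" → prefix "ryhcf" already present; 1 new (d)
  "epxjjrwqy" → prefix "e" already present; 8 new (p, x, j, j, r, w, q, y)
  "ez" → prefix "e" already present; 1 new (z)
  "piiyhumuqjj" → prefix "pii" already present; 8 new (y, h, u, m, u, q, j, j)
  "ryhcfny" → prefix "ryhcf" already present; 2 new (n, y)
  "edxsnwn" → prefix "e" already present; 6 new (d, x, s, n, w, n)
Total nodes = 3 + 11 + 7 + 10 + 6 + 5 + 1 + 8 + 1 + 8 + 2 + 6 = 68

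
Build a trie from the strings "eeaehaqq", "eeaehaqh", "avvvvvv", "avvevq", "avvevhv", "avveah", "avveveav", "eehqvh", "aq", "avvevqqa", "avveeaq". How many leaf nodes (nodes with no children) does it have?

Leaves are exactly the stored words that no other stored word extends.
Those words: "aq", "avveah", "avveeaq", "avveveav", "avvevhv", "avvevqqa", "avvvvvv", "eeaehaqh", "eeaehaqq", "eehqvh"
Leaf count: 10

10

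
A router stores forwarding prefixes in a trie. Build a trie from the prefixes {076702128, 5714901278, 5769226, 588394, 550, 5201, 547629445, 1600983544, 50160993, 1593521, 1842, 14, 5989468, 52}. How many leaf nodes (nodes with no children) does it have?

Leaves are exactly the stored words that no other stored word extends.
Those words: "076702128", "14", "1593521", "1600983544", "1842", "50160993", "5201", "547629445", "550", "5714901278", "5769226", "588394", "5989468"
Leaf count: 13

13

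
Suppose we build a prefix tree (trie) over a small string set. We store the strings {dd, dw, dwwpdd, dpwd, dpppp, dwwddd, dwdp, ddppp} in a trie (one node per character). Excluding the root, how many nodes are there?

21

Trie structure (* marks end of a word):
(root)
└─ d
   ├─ d *
   │  └─ p
   │     └─ p
   │        └─ p *
   ├─ p
   │  ├─ p
   │  │  └─ p
   │  │     └─ p *
   │  └─ w
   │     └─ d *
   └─ w *
      ├─ d
      │  └─ p *
      └─ w
         ├─ d
         │  └─ d
         │     └─ d *
         └─ p
            └─ d
               └─ d *
Counting every labelled node above: 21.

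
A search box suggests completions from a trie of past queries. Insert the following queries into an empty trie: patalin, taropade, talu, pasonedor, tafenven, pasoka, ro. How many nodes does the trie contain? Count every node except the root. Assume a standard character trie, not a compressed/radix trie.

34

Trace insertions, counting only characters that open a new branch:
  "patalin" → 7 new (p, a, t, a, l, i, n)
  "taropade" → 8 new (t, a, r, o, p, a, d, e)
  "talu" → prefix "ta" already present; 2 new (l, u)
  "pasonedor" → prefix "pa" already present; 7 new (s, o, n, e, d, o, r)
  "tafenven" → prefix "ta" already present; 6 new (f, e, n, v, e, n)
  "pasoka" → prefix "paso" already present; 2 new (k, a)
  "ro" → 2 new (r, o)
Total nodes = 7 + 8 + 2 + 7 + 6 + 2 + 2 = 34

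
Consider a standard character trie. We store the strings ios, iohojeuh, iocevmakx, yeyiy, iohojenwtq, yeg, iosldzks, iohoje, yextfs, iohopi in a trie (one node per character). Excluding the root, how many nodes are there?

Trie structure (* marks end of a word):
(root)
├─ i
│  └─ o
│     ├─ c
│     │  └─ e
│     │     └─ v
│     │        └─ m
│     │           └─ a
│     │              └─ k
│     │                 └─ x *
│     ├─ h
│     │  └─ o
│     │     ├─ j
│     │     │  └─ e *
│     │     │     ├─ n
│     │     │     │  └─ w
│     │     │     │     └─ t
│     │     │     │        └─ q *
│     │     │     └─ u
│     │     │        └─ h *
│     │     └─ p
│     │        └─ i *
│     └─ s *
│        └─ l
│           └─ d
│              └─ z
│                 └─ k
│                    └─ s *
└─ y
   └─ e
      ├─ g *
      ├─ x
      │  └─ t
      │     └─ f
      │        └─ s *
      └─ y
         └─ i
            └─ y *
Counting every labelled node above: 37.

37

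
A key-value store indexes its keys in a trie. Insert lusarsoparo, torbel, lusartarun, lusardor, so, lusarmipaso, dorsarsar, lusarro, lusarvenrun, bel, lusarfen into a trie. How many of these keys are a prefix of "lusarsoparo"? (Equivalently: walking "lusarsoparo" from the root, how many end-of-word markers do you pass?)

Check each prefix of "lusarsoparo" against the stored set — each match is an end-marker on the path.
Prefixes of the query that are stored words: "lusarsoparo"
Count: 1

1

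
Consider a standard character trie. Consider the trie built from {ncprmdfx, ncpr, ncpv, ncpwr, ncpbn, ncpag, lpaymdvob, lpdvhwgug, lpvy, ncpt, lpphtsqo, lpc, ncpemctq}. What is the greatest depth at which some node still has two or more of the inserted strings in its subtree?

4

The deepest shared node is where two words last agree before diverging.
"ncpr" and "ncprmdfx" agree on "ncpr" (4 characters) before diverging; nothing deeper is shared.
Longest shared-prefix length: 4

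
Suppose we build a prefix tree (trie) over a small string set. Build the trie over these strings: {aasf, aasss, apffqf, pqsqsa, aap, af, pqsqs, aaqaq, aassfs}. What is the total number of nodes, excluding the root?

Count nodes per top-level branch (shared prefixes stored once):
  'a'-branch (aap, aaqaq, aasf, aassfs, aasss, af, apffqf): 18 nodes
  'p'-branch (pqsqs, pqsqsa): 6 nodes
Sum: 24

24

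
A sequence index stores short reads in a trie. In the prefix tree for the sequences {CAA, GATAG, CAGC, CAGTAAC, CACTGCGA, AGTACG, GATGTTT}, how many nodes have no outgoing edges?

Leaves are exactly the stored words that no other stored word extends.
Those words: "AGTACG", "CAA", "CACTGCGA", "CAGC", "CAGTAAC", "GATAG", "GATGTTT"
Leaf count: 7

7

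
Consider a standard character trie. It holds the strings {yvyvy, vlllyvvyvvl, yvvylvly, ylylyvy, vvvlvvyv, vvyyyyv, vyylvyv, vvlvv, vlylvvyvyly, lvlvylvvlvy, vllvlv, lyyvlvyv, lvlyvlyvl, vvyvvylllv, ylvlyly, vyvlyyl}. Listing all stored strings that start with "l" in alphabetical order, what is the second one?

lvlyvlyvl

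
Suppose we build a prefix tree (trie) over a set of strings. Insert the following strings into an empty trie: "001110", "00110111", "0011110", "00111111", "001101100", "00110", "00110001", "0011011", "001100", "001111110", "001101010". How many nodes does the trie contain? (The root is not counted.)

23

Count nodes per top-level branch (shared prefixes stored once):
  '0'-branch (00110, 001100, 00110001, 001101010, 0011011, 001101100, 00110111, 001110, 0011110, 00111111, 001111110): 23 nodes
Sum: 23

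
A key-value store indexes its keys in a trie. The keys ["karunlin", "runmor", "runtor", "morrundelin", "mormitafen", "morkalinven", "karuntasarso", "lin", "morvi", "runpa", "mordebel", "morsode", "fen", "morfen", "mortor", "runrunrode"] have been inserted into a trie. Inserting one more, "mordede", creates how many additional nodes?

2

Walking "mordede" from the root, the first 5 characters ("morde") follow existing edges; "d" is the first miss.
So 7 − 5 = 2 new nodes.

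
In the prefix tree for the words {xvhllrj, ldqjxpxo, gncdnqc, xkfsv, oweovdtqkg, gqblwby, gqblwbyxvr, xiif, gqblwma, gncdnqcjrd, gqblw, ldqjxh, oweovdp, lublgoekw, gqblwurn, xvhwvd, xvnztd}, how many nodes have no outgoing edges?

14

A leaf is a node with no children — equivalently, the end of a word that is not a proper prefix of any other stored word.
Those words: "gncdnqcjrd", "gqblwbyxvr", "gqblwma", "gqblwurn", "ldqjxh", "ldqjxpxo", "lublgoekw", "oweovdp", "oweovdtqkg", "xiif", "xkfsv", "xvhllrj", "xvhwvd", "xvnztd"
Leaf count: 14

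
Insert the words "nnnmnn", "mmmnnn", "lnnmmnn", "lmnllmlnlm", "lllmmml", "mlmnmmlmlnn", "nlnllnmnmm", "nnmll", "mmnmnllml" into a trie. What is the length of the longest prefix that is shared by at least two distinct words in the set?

2

Look for the deepest trie node that still has at least two words in its subtree.
e.g. "mmmnnn" and "mmnmnllml" share the prefix "mm" of length 2; no pair shares a longer one.
Longest shared-prefix length: 2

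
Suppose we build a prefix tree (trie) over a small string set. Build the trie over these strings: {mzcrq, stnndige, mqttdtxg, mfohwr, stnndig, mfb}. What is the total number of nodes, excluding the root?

Trie structure (* marks end of a word):
(root)
├─ m
│  ├─ f
│  │  ├─ b *
│  │  └─ o
│  │     └─ h
│  │        └─ w
│  │           └─ r *
│  ├─ q
│  │  └─ t
│  │     └─ t
│  │        └─ d
│  │           └─ t
│  │              └─ x
│  │                 └─ g *
│  └─ z
│     └─ c
│        └─ r
│           └─ q *
└─ s
   └─ t
      └─ n
         └─ n
            └─ d
               └─ i
                  └─ g *
                     └─ e *
Counting every labelled node above: 26.

26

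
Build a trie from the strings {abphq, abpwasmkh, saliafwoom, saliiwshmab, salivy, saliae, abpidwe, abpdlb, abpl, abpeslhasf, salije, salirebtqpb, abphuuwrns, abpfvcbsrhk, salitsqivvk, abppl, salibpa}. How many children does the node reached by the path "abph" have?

2

The children of the "abph" node are the distinct next characters among strings starting with "abph".
Characters that immediately follow "abph" among the stored strings: {q, u}.
That node has 2 child edges.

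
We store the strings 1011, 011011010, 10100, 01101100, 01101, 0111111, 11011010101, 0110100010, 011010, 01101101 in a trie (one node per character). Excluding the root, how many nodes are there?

35

For each word, the new-node count is its length minus the longest prefix already in the trie:
  "1011" → 4 new (1, 0, 1, 1)
  "011011010" → 9 new (0, 1, 1, 0, 1, 1, 0, 1, 0)
  "10100" → prefix "101" already present; 2 new (0, 0)
  "01101100" → prefix "0110110" already present; 1 new (0)
  "01101" → prefix "01101" already present; 0 new (none)
  "0111111" → prefix "011" already present; 4 new (1, 1, 1, 1)
  "11011010101" → prefix "1" already present; 10 new (1, 0, 1, 1, 0, 1, 0, 1, 0, 1)
  "0110100010" → prefix "01101" already present; 5 new (0, 0, 0, 1, 0)
  "011010" → prefix "011010" already present; 0 new (none)
  "01101101" → prefix "01101101" already present; 0 new (none)
Total nodes = 4 + 9 + 2 + 1 + 0 + 4 + 10 + 5 + 0 + 0 = 35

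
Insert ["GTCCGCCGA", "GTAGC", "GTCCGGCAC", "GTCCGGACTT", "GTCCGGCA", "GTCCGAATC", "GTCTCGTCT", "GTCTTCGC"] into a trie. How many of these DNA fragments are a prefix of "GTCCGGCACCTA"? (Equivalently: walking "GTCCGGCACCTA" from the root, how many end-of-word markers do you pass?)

Traverse "GTCCGGCACCTA" character by character; count nodes along the way that are marked as word ends.
Prefixes of the query that are stored words: "GTCCGGCA", "GTCCGGCAC"
Count: 2

2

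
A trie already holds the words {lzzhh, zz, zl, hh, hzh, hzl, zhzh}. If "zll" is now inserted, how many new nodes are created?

The longest prefix of "zll" already in the trie is "zl" (length 2).
Each of the 1 remaining characters creates one node.

1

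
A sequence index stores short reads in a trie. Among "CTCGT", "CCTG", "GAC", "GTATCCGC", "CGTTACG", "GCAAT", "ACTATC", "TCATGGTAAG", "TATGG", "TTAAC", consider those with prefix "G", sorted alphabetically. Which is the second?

Words with prefix "G", in lexicographic order: "GAC", "GCAAT", "GTATCCGC"
The 2nd is GCAAT.

GCAAT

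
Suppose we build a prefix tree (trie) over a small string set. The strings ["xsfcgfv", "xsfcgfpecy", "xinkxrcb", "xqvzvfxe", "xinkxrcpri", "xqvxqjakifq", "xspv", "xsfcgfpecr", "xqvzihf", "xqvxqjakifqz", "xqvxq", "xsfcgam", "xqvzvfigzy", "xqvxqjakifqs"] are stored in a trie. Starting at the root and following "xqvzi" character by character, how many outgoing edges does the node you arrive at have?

1

Walk "xqvzi" from the root, arriving at one node.
Distinct next characters after "xqvzi": h.
That node has 1 child edge.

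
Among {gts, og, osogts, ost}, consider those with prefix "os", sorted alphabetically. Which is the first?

Words with prefix "os", in lexicographic order: "osogts", "ost"
The 1st is osogts.

osogts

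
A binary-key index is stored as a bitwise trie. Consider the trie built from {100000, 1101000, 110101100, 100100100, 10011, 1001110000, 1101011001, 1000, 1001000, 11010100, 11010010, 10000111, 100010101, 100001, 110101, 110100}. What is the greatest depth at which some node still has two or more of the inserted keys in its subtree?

Look for the deepest trie node that still has at least two words in its subtree.
"110101100" and "1101011001" agree on "110101100" (9 characters) before diverging; nothing deeper is shared.
Longest shared-prefix length: 9

9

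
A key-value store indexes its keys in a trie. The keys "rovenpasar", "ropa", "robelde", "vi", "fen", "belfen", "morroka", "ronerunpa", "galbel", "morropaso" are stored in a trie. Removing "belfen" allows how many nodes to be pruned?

6

After clearing the end-marker at "belfen", prune upward until reaching a node still needed by another word.
No other word shares any prefix with "belfen", so all 6 of its nodes go.
Nodes removed: 6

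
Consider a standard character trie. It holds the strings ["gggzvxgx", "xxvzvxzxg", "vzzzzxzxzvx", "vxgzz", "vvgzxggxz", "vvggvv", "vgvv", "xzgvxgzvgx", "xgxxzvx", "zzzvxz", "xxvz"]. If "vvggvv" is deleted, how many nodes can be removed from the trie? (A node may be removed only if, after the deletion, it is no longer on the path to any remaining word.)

A node on "vvggvv"'s path can go only if nothing else ends at it or branches off below it.
The suffix "gvv" (3 nodes) is used only by "vvggvv"; the node for "vvg" still has the child "z", so pruning stops there.
Nodes removed: 3

3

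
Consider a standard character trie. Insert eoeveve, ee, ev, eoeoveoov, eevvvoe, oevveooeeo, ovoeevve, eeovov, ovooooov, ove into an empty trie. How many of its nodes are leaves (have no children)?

9

A leaf is a node with no children — equivalently, the end of a word that is not a proper prefix of any other stored word.
Those words: "eeovov", "eevvvoe", "eoeoveoov", "eoeveve", "ev", "oevveooeeo", "ove", "ovoeevve", "ovooooov"
Leaf count: 9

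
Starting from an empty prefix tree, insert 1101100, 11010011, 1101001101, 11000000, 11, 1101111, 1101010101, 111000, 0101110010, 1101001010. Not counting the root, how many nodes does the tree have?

42

Count nodes per top-level branch (shared prefixes stored once):
  '0'-branch (0101110010): 10 nodes
  '1'-branch (11, 11000000, 1101001010, 11010011, 1101001101, 1101010101, 1101100, 1101111, 111000): 32 nodes
Sum: 42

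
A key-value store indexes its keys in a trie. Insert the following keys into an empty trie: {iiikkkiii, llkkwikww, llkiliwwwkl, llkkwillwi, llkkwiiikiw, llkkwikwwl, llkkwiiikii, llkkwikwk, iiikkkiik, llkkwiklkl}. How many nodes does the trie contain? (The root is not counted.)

42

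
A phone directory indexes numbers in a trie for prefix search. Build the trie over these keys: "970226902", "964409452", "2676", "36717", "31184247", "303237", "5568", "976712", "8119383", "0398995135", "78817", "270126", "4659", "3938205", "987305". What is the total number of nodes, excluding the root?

88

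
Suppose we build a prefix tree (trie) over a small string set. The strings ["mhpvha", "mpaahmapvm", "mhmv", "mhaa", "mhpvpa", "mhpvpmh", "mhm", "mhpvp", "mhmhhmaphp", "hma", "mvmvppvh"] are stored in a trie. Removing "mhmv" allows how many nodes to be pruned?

A node on "mhmv"'s path can go only if nothing else ends at it or branches off below it.
The suffix "v" (1 node) is used only by "mhmv"; the node for "mhm" still has the child "h", so pruning stops there.
Nodes removed: 1

1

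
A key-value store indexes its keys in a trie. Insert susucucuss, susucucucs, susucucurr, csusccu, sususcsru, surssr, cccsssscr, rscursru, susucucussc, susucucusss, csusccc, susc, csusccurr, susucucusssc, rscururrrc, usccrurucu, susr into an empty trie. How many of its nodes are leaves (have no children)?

Leaves are exactly the stored words that no other stored word extends.
Those words: "cccsssscr", "csusccc", "csusccurr", "rscursru", "rscururrrc", "surssr", "susc", "susr", "susucucucs", "susucucurr", "susucucussc", "susucucusssc", "sususcsru", "usccrurucu"
Leaf count: 14

14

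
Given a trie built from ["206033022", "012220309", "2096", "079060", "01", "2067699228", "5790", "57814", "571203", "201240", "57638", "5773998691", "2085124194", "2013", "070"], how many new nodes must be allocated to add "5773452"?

3

"5773" is already a path in the trie; the remaining "452" must be added.
Each of the 3 remaining characters creates one node.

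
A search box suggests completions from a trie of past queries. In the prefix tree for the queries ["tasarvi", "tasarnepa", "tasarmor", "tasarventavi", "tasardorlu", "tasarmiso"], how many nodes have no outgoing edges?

6

Leaves are exactly the stored words that no other stored word extends.
Those words: "tasardorlu", "tasarmiso", "tasarmor", "tasarnepa", "tasarventavi", "tasarvi"
Leaf count: 6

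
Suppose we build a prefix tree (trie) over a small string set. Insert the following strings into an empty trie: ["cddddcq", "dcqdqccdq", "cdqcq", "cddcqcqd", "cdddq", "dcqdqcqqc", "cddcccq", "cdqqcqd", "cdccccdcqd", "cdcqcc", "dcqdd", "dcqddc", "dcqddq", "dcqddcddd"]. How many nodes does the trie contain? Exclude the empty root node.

Count nodes per top-level branch (shared prefixes stored once):
  'c'-branch (cdccccdcqd, cdcqcc, cddcccq, cddcqcqd, cddddcq, cdddq, cdqcq, cdqqcqd): 34 nodes
  'd'-branch (dcqdd, dcqddc, dcqddcddd, dcqddq, dcqdqccdq, dcqdqcqqc): 18 nodes
Sum: 52

52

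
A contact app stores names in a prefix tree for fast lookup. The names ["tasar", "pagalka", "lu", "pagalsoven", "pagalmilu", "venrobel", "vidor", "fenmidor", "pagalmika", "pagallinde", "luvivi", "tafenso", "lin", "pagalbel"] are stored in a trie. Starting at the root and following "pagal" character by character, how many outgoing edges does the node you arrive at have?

Walk "pagal" from the root, arriving at one node.
Characters that immediately follow "pagal" among the stored strings: {b, k, l, m, s}.
That node has 5 child edges.

5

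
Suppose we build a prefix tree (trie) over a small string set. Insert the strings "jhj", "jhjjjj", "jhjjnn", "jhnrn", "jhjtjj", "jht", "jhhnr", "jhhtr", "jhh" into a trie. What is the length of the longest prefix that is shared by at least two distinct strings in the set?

4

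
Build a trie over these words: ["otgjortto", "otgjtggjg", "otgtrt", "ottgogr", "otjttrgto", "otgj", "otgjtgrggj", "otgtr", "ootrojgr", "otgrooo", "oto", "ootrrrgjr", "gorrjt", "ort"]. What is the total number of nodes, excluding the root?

58

Trace insertions, counting only characters that open a new branch:
  "otgjortto" → 9 new (o, t, g, j, o, r, t, t, o)
  "otgjtggjg" → prefix "otgj" already present; 5 new (t, g, g, j, g)
  "otgtrt" → prefix "otg" already present; 3 new (t, r, t)
  "ottgogr" → prefix "ot" already present; 5 new (t, g, o, g, r)
  "otjttrgto" → prefix "ot" already present; 7 new (j, t, t, r, g, t, o)
  "otgj" → prefix "otgj" already present; 0 new (none)
  "otgjtgrggj" → prefix "otgjtg" already present; 4 new (r, g, g, j)
  "otgtr" → prefix "otgtr" already present; 0 new (none)
  "ootrojgr" → prefix "o" already present; 7 new (o, t, r, o, j, g, r)
  "otgrooo" → prefix "otg" already present; 4 new (r, o, o, o)
  "oto" → prefix "ot" already present; 1 new (o)
  "ootrrrgjr" → prefix "ootr" already present; 5 new (r, r, g, j, r)
  "gorrjt" → 6 new (g, o, r, r, j, t)
  "ort" → prefix "o" already present; 2 new (r, t)
Total nodes = 9 + 5 + 3 + 5 + 7 + 0 + 4 + 0 + 7 + 4 + 1 + 5 + 6 + 2 = 58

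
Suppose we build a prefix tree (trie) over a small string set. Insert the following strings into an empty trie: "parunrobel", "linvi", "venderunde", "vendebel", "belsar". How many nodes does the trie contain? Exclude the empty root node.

34

Trie structure (* marks end of a word):
(root)
├─ b
│  └─ e
│     └─ l
│        └─ s
│           └─ a
│              └─ r *
├─ l
│  └─ i
│     └─ n
│        └─ v
│           └─ i *
├─ p
│  └─ a
│     └─ r
│        └─ u
│           └─ n
│              └─ r
│                 └─ o
│                    └─ b
│                       └─ e
│                          └─ l *
└─ v
   └─ e
      └─ n
         └─ d
            └─ e
               ├─ b
               │  └─ e
               │     └─ l *
               └─ r
                  └─ u
                     └─ n
                        └─ d
                           └─ e *
Counting every labelled node above: 34.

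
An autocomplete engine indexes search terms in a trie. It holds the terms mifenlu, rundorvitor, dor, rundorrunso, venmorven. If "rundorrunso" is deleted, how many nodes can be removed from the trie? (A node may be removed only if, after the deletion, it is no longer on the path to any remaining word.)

After clearing the end-marker at "rundorrunso", prune upward until reaching a node still needed by another word.
The suffix "runso" (5 nodes) is used only by "rundorrunso"; the node for "rundor" still has the child "v", so pruning stops there.
Nodes removed: 5

5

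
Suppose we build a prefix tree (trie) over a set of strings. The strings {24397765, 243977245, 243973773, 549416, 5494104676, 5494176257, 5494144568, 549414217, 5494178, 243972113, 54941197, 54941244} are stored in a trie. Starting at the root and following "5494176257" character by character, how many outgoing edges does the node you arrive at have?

The children of the "5494176257" node are the distinct next characters among strings starting with "5494176257".
No stored string extends past "5494176257".
That node has 0 child edges.

0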